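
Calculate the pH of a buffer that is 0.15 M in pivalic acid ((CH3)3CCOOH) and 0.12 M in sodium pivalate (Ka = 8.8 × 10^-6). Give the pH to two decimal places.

pH = 4.96

pKa = −log(8.8 × 10^-6) = 5.056
pH = pKa + log([A⁻]/[HA]) = 5.056 + log(0.12/0.15)
pH = 5.056 + (-0.097) = 4.96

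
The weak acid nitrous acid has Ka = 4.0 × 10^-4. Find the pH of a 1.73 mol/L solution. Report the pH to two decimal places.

pH = 1.58

HNO2 ⇌ NO2- + H+
Ka = x²/(1.73 − x) = 4.0 × 10^-4
Neglecting x in the denominator: x = √(4.0 × 10^-4 × 1.73) = 2.63 × 10^-2 M
Check: 1.5% ionized — well under 5%, approximation valid.
pH = −log(2.63 × 10^-2) = 1.58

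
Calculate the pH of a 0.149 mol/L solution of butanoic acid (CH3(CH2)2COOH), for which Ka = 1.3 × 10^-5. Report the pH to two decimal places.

CH3(CH2)2COOH ⇌ CH3(CH2)2COO- + H+
From the ICE table, Ka = x²/(0.149 − x) = 1.3 × 10^-5.
Since Ka ≪ C₀, x ≈ √(Ka·C₀) = 1.39 × 10^-3 M.
Check: 0.93% ionized — well under 5%, approximation valid.
pH = −log[H+] = −log(1.39 × 10^-3) = 2.86

pH = 2.86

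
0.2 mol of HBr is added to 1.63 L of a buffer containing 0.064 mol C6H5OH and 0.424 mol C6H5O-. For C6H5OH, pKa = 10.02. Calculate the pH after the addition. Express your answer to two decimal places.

pH = 9.95

After neutralization: n(C6H5OH) = 0.264 mol, n(C6H5O-) = 0.224 mol.
pH = pKa + log(n_C6H5O-/n_C6H5OH) = 10.02 + log(0.224/0.264) = 10.02 + (-0.071)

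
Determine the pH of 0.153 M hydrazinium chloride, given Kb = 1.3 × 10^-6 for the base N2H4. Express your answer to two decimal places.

pH = 4.46

N2H5+ is the conjugate acid of the weak base N2H4.
Ka = Kw/Kb = 1.0×10^-14 / 1.3 × 10^-6 = 7.69 × 10^-9
Ka = x²/(0.153 − x) = 7.69 × 10^-9
Neglecting x in the denominator: x = √(7.69 × 10^-9 × 0.153) = 3.43 × 10^-5 M
pH = −log[H+] = −log(3.43 × 10^-5) = 4.46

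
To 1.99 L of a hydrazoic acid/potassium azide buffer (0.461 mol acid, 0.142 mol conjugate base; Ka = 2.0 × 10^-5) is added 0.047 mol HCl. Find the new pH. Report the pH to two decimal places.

After neutralization: n(HN3) = 0.508 mol, n(N3-) = 0.095 mol.
pKa = −log(2.0 × 10^-5) = 4.699
pH = pKa + log(n_N3-/n_HN3) = 4.699 + log(0.095/0.508) = 4.699 + (-0.728)

pH = 3.97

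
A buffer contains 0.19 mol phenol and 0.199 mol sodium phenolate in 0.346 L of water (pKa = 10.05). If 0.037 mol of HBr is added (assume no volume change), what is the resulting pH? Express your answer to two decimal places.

pH = 9.90

After neutralization: n(C6H5OH) = 0.227 mol, n(C6H5O-) = 0.162 mol.
pH = pKa + log(n_C6H5O-/n_C6H5OH) = 10.05 + log(0.162/0.227) = 10.05 + (-0.147)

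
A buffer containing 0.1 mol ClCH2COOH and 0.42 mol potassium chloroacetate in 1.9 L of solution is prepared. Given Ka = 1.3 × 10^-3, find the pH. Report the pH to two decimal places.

pKa = −log(1.3 × 10^-3) = 2.886
Henderson–Hasselbalch: pH = pKa + log([ClCH2COO-]/[ClCH2COOH]) = 2.886 + log(0.42/0.1)
pH = 2.886 + (+0.623) = 3.51

pH = 3.51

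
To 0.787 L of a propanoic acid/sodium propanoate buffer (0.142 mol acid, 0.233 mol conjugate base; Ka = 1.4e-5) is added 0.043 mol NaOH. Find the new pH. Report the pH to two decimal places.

After neutralization: n(CH3CH2COOH) = 0.099 mol, n(CH3CH2COO-) = 0.276 mol.
pKa = −log(1.4 × 10^-5) = 4.854
Henderson–Hasselbalch with mole ratio 0.276/0.099: pH = 4.854 + (+0.445)

pH = 5.30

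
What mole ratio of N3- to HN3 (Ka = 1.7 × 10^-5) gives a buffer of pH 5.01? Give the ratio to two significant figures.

ratio = 1.7

pKa = -log(1.7 × 10^-5) = 4.770
pH = pKa + log(r) ⇒ log(r) = 5.01 − 4.770 = +0.240
r = [N3-]/[HN3] = 10^(+0.240) = 1.74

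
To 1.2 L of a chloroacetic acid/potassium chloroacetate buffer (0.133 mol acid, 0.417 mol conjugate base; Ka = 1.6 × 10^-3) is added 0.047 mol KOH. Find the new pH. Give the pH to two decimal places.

After neutralization: n(ClCH2COOH) = 0.086 mol, n(ClCH2COO-) = 0.464 mol.
pKa = −log(1.6 × 10^-3) = 2.796
Henderson–Hasselbalch with mole ratio 0.464/0.086: pH = 2.796 + (+0.732)

pH = 3.53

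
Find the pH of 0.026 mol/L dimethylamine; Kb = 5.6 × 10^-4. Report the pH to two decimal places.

pH = 11.55

(CH3)2NH + H2O ⇌ (CH3)2NH2+ + OH-
From the ICE table, Kb = [OH-]²/(0.026 − [OH-]) = 5.6 × 10^-4.
The 5% rule fails; solving [OH-]² + Kb·[OH-] − Kb·C₀ = 0 exactly:
[OH-] = (−Kb + √(Kb² + 4·Kb·C₀))/2 = 3.55 × 10^-3 M
pOH = −log(3.55 × 10^-3) = 2.45; pH = 14.00 − 2.45 = 11.55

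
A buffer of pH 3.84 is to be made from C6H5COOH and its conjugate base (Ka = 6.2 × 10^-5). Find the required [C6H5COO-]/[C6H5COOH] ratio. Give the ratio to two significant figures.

ratio = 0.43

pKa = -log(6.2 × 10^-5) = 4.208
pH = pKa + log(r) ⇒ log(r) = 3.84 − 4.208 = -0.368
r = [C6H5COO-]/[C6H5COOH] = 10^(-0.368) = 0.429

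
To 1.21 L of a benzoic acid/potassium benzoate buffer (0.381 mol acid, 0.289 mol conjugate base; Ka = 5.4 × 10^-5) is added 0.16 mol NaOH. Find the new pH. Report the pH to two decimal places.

OH- converts C6H5COOH to C6H5COO-: C6H5COOH → 0.221 mol, C6H5COO- → 0.449 mol.
pKa = −log(5.4 × 10^-5) = 4.268
pH = pKa + log(n_C6H5COO-/n_C6H5COOH) = 4.268 + log(0.449/0.221) = 4.268 + (+0.308)

pH = 4.58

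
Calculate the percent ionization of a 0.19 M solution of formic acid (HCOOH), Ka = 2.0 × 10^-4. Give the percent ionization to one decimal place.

HCOOH ⇌ HCOO- + H+; let x = [H+] at equilibrium.
x ≈ √(Ka·C₀) = √(2.0 × 10^-4 × 0.19) = 6.16 × 10^-3 M
Fraction ionized = 6.16 × 10^-3 / 0.19 = 0.0324 → 3.2%

3.2%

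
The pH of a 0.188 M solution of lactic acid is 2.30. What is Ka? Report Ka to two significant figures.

[H+] = 10^(-2.30) = 5.01 × 10^-3 M
At equilibrium [HA] = 0.188 − 5.01 × 10^-3 = 1.83 × 10^-1 M
Ka = [H+][A-]/[HA] = (5.01 × 10^-3)² / 1.83 × 10^-1 = 1.4 × 10^-4

Ka = 1.4 × 10^-4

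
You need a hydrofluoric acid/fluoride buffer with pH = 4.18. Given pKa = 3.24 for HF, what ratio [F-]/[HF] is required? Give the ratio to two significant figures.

ratio = 8.7

pH = pKa + log(r) ⇒ log(r) = 4.18 − 3.24 = +0.94
r = [F-]/[HF] = 10^(+0.94) = 8.71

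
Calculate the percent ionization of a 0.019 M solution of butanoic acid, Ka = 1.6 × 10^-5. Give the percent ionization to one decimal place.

2.9%

CH3(CH2)2COOH ⇌ CH3(CH2)2COO- + H+; let x = [H+] at equilibrium.
x ≈ √(Ka·C₀) = √(1.6 × 10^-5 × 0.019) = 5.51 × 10^-4 M
Fraction ionized = 5.51 × 10^-4 / 0.019 = 0.0290 → 2.9%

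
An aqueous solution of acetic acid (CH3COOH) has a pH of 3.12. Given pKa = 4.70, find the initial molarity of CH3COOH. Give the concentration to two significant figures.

C₀ = 3.0 × 10^-2 M

[H+] = 10^(-3.12) = 7.59 × 10^-4 M = x
Ka = 10^(−4.70) = 2.00 × 10^-5
Ka = x²/(C₀ − x) ⇒ C₀ = x + x²/Ka
C₀ = 7.59 × 10^-4 + (7.59 × 10^-4)²/(2.00 × 10^-5) = 2.96 × 10^-2 M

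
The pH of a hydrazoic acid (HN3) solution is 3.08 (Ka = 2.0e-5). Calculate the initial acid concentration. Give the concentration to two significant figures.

[H+] = 10^(-3.08) = 8.32 × 10^-4 M = x
Ka = x²/(C₀ − x) ⇒ C₀ = x + x²/Ka
C₀ = 8.32 × 10^-4 + (8.32 × 10^-4)²/(2.0 × 10^-5) = 3.54 × 10^-2 M

C₀ = 3.5 × 10^-2 M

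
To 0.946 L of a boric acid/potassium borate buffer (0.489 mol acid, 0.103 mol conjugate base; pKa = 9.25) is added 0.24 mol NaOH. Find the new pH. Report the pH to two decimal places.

pH = 9.39

After neutralization: n(B(OH)3) = 0.249 mol, n(B(OH)4-) = 0.343 mol.
pH = pKa + log(n_B(OH)4-/n_B(OH)3) = 9.25 + log(0.343/0.249) = 9.25 + (+0.139)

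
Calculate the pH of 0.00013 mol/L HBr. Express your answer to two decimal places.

pH = 3.89

HBr is a strong acid and dissociates completely, so [H+] = 0.00013 M.
pH = -log(0.00013) = 3.89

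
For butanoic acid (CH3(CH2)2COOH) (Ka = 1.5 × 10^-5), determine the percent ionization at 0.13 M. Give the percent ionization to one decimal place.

CH3(CH2)2COOH ⇌ CH3(CH2)2COO- + H+; let x = [H+] at equilibrium.
x ≈ √(Ka·C₀) = √(1.5 × 10^-5 × 0.13) = 1.40 × 10^-3 M
% ionization = x/C₀ × 100% = 1.40 × 10^-3/0.13 × 100% = 1.1%

1.1%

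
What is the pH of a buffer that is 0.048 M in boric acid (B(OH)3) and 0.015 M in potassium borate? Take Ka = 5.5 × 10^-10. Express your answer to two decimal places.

pH = 8.75

pKa = −log(5.5 × 10^-10) = 9.260
pH = pKa + log([A⁻]/[HA]) = 9.260 + log(0.015/0.048)
pH = 9.260 + (-0.505) = 8.75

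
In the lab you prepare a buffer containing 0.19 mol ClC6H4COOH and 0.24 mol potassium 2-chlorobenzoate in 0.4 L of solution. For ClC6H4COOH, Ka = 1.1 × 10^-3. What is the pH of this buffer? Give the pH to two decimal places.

pH = 3.06

pKa = −log(1.1 × 10^-3) = 2.959
Using pH = pKa + log([base]/[acid]) with [base]/[acid] = 0.24/0.19:
pH = 2.959 + (+0.101) = 3.06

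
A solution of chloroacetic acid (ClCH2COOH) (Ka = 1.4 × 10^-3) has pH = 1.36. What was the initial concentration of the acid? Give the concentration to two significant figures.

[H+] = 10^(-1.36) = 4.37 × 10^-2 M = x
Ka = x²/(C₀ − x) ⇒ C₀ = x + x²/Ka
C₀ = 4.37 × 10^-2 + (4.37 × 10^-2)²/(1.4 × 10^-3) = 1.41 M

C₀ = 1.4 M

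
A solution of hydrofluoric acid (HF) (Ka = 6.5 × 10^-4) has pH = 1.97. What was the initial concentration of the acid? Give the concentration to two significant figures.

C₀ = 1.9 × 10^-1 M

[H+] = 10^(-1.97) = 1.07 × 10^-2 M = x
Ka = x²/(C₀ − x) ⇒ C₀ = x + x²/Ka
C₀ = 1.07 × 10^-2 + (1.07 × 10^-2)²/(6.5 × 10^-4) = 1.87 × 10^-1 M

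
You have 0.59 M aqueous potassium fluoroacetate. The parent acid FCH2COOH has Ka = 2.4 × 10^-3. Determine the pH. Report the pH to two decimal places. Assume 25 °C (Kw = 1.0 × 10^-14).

pH = 8.20

FCH2COO- is the conjugate base of the weak acid FCH2COOH.
Kb = Kw/Ka = 1.0×10^-14 / 2.4 × 10^-3 = 4.17 × 10^-12
From the ICE table, Kb = x²/(0.59 − x) = 4.17 × 10^-12.
Neglecting x in the denominator: x = √(4.17 × 10^-12 × 0.59) = 1.57 × 10^-6 M
(x/C₀ = 0.00027% < 5%, so the approximation holds.)
pOH = −log(1.57 × 10^-6) = 5.80; pH = 14.00 − 5.80 = 8.20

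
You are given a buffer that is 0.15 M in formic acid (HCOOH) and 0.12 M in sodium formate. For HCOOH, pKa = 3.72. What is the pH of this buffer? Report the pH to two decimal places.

pH = 3.62

Using pH = pKa + log([base]/[acid]) with [base]/[acid] = 0.12/0.15:
pH = 3.72 + (-0.097) = 3.62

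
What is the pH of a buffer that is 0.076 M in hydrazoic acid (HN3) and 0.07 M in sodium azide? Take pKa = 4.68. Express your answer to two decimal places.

Henderson–Hasselbalch: pH = pKa + log([N3-]/[HN3]) = 4.68 + log(0.07/0.076)
pH = 4.68 + (-0.036) = 4.64

pH = 4.64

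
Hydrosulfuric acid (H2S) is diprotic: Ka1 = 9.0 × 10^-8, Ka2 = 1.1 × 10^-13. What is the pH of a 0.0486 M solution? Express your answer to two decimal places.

Ka1 ≫ Ka2, so treat the first dissociation as the only significant source of H+.
Ka1 = x²/(0.0486 − x) = 9.0 × 10^-8
x ≈ √(9.0 × 10^-8 × 0.0486) = 6.61 × 10^-5 M
pH = −log(6.61 × 10^-5) = 4.18

pH = 4.18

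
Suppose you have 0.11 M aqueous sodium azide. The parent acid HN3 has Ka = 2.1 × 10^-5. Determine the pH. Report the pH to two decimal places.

N3- is the conjugate base of the weak acid HN3.
Kb = Kw/Ka = 1.0×10^-14 / 2.1 × 10^-5 = 4.76 × 10^-10
Kb = [OH-]²/(0.11 − [OH-]) = 4.76 × 10^-10
Assume [OH-] ≪ 0.11: [OH-] ≈ √(4.76 × 10^-10 × 0.11) = 7.24 × 10^-6 M
([OH-]/C₀ = 0.0066% < 5%, so the approximation holds.)
pOH = 5.14, so pH = 14.00 − pOH = 8.86

pH = 8.86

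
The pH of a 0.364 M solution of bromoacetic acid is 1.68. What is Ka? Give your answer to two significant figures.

Ka = 1.3 × 10^-3

[H+] = 10^(-1.68) = 2.09 × 10^-2 M
At equilibrium [HA] = 0.364 − 2.09 × 10^-2 = 3.43 × 10^-1 M
Ka = [H+][A-]/[HA] = (2.09 × 10^-2)² / 3.43 × 10^-1 = 1.3 × 10^-3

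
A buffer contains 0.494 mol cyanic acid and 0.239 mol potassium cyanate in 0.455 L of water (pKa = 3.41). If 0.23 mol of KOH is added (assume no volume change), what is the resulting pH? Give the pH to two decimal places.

After neutralization: n(HOCN) = 0.264 mol, n(OCN-) = 0.469 mol.
pH = pKa + log(n_OCN-/n_HOCN) = 3.41 + log(0.469/0.264) = 3.41 + (+0.250)

pH = 3.66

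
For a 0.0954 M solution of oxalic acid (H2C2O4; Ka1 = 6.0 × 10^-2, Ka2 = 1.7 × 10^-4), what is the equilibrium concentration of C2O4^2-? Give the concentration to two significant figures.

First ionization gives [H+] ≈ [HC2O4-] = 5.14 × 10^-2 M.
Second step: Ka2 = [H+][C2O4^2-]/[HC2O4-] ≈ [C2O4^2-] (since [H+] ≈ [HC2O4-]).
So [C2O4^2-] ≈ Ka2.

1.7 × 10^-4 M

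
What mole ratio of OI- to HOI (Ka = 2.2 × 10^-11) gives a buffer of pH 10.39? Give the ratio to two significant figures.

ratio = 0.54

pKa = -log(2.2 × 10^-11) = 10.658
pH = pKa + log(r) ⇒ log(r) = 10.39 − 10.658 = -0.268
r = [OI-]/[HOI] = 10^(-0.268) = 0.54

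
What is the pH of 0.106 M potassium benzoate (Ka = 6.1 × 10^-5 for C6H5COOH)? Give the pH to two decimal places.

pH = 8.62

C6H5COO- is the conjugate base of the weak acid C6H5COOH.
Kb = Kw/Ka = 1.0×10^-14 / 6.1 × 10^-5 = 1.64 × 10^-10
Kb = x²/(0.106 − x) = 1.64 × 10^-10
Since Kb ≪ C₀, x ≈ √(Kb·C₀) = 4.17 × 10^-6 M.
pOH = −log(4.17 × 10^-6) = 5.38; pH = 14.00 − 5.38 = 8.62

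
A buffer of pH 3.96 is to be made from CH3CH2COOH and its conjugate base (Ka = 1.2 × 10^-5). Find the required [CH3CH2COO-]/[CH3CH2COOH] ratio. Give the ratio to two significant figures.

pKa = -log(1.2 × 10^-5) = 4.921
pH = pKa + log(r) ⇒ log(r) = 3.96 − 4.921 = -0.961
r = [CH3CH2COO-]/[CH3CH2COOH] = 10^(-0.961) = 0.109

ratio = 0.11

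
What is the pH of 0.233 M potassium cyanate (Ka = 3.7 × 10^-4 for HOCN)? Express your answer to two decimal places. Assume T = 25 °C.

OCN- is the conjugate base of the weak acid HOCN.
Kb = Kw/Ka = 1.0×10^-14 / 3.7 × 10^-4 = 2.70 × 10^-11
Let x = [OH-] at equilibrium. Kb = x²/(0.233 − x).
Since Kb ≪ C₀, x ≈ √(Kb·C₀) = 2.51 × 10^-6 M.
Check: 0.0011% ionized — well under 5%, approximation valid.
pOH = −log(2.51 × 10^-6) = 5.60; pH = 14.00 − 5.60 = 8.40

pH = 8.40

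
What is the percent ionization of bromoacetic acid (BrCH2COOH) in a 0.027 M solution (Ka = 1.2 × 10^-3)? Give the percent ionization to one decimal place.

BrCH2COOH ⇌ BrCH2COO- + H+; let x = [H+] at equilibrium.
Ka = x²/(C₀ − x); solving the quadratic gives x = 5.12 × 10^-3 M.
% ionization = x/C₀ × 100% = 5.12 × 10^-3/0.027 × 100% = 19.0%

19.0%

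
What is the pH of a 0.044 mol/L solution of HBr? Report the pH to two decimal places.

HBr is a strong acid and dissociates completely, so [H+] = 0.044 M.
pH = -log(0.044) = 1.36

pH = 1.36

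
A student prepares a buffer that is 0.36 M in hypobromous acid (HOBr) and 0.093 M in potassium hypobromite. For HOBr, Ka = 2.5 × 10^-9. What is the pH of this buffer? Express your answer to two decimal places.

pH = 8.01

pKa = −log(2.5 × 10^-9) = 8.602
pH = pKa + log([A⁻]/[HA]) = 8.602 + log(0.093/0.36)
pH = 8.602 + (-0.588) = 8.01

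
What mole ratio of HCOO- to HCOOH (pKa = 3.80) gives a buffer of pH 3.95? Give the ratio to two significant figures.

ratio = 1.4

pH = pKa + log(r) ⇒ log(r) = 3.95 − 3.80 = +0.15
r = [HCOO-]/[HCOOH] = 10^(+0.15) = 1.41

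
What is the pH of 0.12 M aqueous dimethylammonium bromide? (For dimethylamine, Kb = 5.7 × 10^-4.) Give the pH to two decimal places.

pH = 5.84

(CH3)2NH2+ is the conjugate acid of the weak base (CH3)2NH.
Ka = Kw/Kb = 1.0×10^-14 / 5.7 × 10^-4 = 1.75 × 10^-11
Let x = [H+] at equilibrium. Ka = x²/(0.12 − x).
Neglecting x in the denominator: x = √(1.75 × 10^-11 × 0.12) = 1.45 × 10^-6 M
(x/C₀ = 0.0012% < 5%, so the approximation holds.)
pH = −log(1.45 × 10^-6) = 5.84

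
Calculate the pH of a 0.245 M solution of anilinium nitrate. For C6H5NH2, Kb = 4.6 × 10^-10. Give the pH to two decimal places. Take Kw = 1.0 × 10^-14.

C6H5NH3+ is the conjugate acid of the weak base C6H5NH2.
Ka = Kw/Kb = 1.0×10^-14 / 4.6 × 10^-10 = 2.17 × 10^-5
Ka = [H+]²/(0.245 − [H+]) = 2.17 × 10^-5
Neglecting [H+] in the denominator: [H+] = √(2.17 × 10^-5 × 0.245) = 2.31 × 10^-3 M
pH = −log(2.31 × 10^-3) = 2.64

pH = 2.64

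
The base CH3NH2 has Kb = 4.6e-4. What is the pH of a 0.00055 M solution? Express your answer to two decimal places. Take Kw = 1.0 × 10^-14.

CH3NH2 + H2O ⇌ CH3NH3+ + OH-
Kb = x²/(0.00055 − x) = 4.6 × 10^-4
Here C₀/Kb ≈ 1.2, so the small-x approximation fails. Use the quadratic:
x = [−0.00046 + √(0.00046² + 1.01e-06)]/2 = 3.23 × 10^-4 M
pOH = −log(3.23 × 10^-4) = 3.49; pH = 14.00 − 3.49 = 10.51

pH = 10.51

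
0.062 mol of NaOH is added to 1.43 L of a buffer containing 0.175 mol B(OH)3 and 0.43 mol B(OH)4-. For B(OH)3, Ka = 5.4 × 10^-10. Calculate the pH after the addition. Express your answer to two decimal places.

pH = 9.91

OH- converts B(OH)3 to B(OH)4-: B(OH)3 → 0.113 mol, B(OH)4- → 0.492 mol.
pKa = −log(5.4 × 10^-10) = 9.268
pH = pKa + log([A⁻]/[HA]) = 9.268 + log(0.492/0.113) = 9.268 +0.639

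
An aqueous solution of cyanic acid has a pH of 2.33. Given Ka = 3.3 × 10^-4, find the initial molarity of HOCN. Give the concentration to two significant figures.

[H+] = 10^(-2.33) = 4.68 × 10^-3 M = x
Ka = x²/(C₀ − x) ⇒ C₀ = x + x²/Ka
C₀ = 4.68 × 10^-3 + (4.68 × 10^-3)²/(3.3 × 10^-4) = 7.11 × 10^-2 M

C₀ = 7.1 × 10^-2 M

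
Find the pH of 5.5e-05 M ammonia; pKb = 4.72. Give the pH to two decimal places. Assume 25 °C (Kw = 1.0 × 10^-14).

NH3 + H2O ⇌ NH4+ + OH-
Kb = 10^(−4.72) = 1.91 × 10^-5
From the ICE table, Kb = [OH-]²/(5.5e-05 − [OH-]) = 1.91 × 10^-5.
[OH-] is not negligible relative to C₀; solve [OH-]² + 1.91e-05·[OH-] − 1.05e-09 = 0.
[OH-] = (−Kb + √(Kb² + 4·Kb·C₀))/2 = 2.42 × 10^-5 M
pOH = 4.62, so pH = 14.00 − pOH = 9.38

pH = 9.38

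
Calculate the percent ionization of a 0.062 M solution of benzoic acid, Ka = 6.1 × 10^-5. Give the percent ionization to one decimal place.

3.1%

C6H5COOH ⇌ C6H5COO- + H+; let x = [H+] at equilibrium.
x ≈ √(Ka·C₀) = √(6.1 × 10^-5 × 0.062) = 1.94 × 10^-3 M
Fraction ionized = 1.94 × 10^-3 / 0.062 = 0.0313 → 3.1%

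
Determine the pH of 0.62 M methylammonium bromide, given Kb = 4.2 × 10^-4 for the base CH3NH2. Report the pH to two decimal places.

pH = 5.42

CH3NH3+ is the conjugate acid of the weak base CH3NH2.
Ka = Kw/Kb = 1.0×10^-14 / 4.2 × 10^-4 = 2.38 × 10^-11
From the ICE table, Ka = x²/(0.62 − x) = 2.38 × 10^-11.
Since Ka ≪ C₀, x ≈ √(Ka·C₀) = 3.84 × 10^-6 M.
pH = −log[H+] = −log(3.84 × 10^-6) = 5.42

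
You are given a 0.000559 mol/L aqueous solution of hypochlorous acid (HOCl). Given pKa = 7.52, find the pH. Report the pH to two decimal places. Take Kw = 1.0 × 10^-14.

HOCl ⇌ OCl- + H+
Ka = 10^(−7.52) = 3.02 × 10^-8
Ka = [H+]²/(0.000559 − [H+]) = 3.02 × 10^-8
Since Ka ≪ C₀, [H+] ≈ √(Ka·C₀) = 4.11 × 10^-6 M.
Check: 0.74% ionized — well under 5%, approximation valid.
pH = −log(4.11 × 10^-6) = 5.39

pH = 5.39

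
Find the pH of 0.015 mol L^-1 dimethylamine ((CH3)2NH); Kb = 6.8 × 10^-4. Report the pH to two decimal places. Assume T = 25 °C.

pH = 11.46

(CH3)2NH + H2O ⇌ (CH3)2NH2+ + OH-
From the ICE table, Kb = x²/(0.015 − x) = 6.8 × 10^-4.
x is not negligible relative to C₀; solve x² + 0.00068·x − 1.02e-05 = 0.
x = [−0.00068 + √(0.00068² + 4.08e-05)]/2 = 2.87 × 10^-3 M
pOH = 2.54, so pH = 14.00 − pOH = 11.46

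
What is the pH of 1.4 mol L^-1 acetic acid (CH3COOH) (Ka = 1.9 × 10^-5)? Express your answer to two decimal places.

CH3COOH ⇌ CH3COO- + H+
Let x = [H+] at equilibrium. Ka = x²/(1.4 − x).
Since Ka ≪ C₀, x ≈ √(Ka·C₀) = 5.16 × 10^-3 M.
pH = −log[H+] = −log(5.16 × 10^-3) = 2.29

pH = 2.29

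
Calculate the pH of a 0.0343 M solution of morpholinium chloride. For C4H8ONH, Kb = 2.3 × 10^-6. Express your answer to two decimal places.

pH = 4.91

C4H8ONH2+ is the conjugate acid of the weak base C4H8ONH.
Ka = Kw/Kb = 1.0×10^-14 / 2.3 × 10^-6 = 4.35 × 10^-9
Ka = [H+]²/(0.0343 − [H+]) = 4.35 × 10^-9
Since Ka ≪ C₀, [H+] ≈ √(Ka·C₀) = 1.22 × 10^-5 M.
Check: 0.036% ionized — well under 5%, approximation valid.
pH = −log(1.22 × 10^-5) = 4.91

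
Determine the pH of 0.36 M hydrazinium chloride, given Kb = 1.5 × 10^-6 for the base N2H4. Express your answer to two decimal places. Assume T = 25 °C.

pH = 4.31

N2H5+ is the conjugate acid of the weak base N2H4.
Ka = Kw/Kb = 1.0×10^-14 / 1.5 × 10^-6 = 6.67 × 10^-9
Ka = x²/(0.36 − x) = 6.67 × 10^-9
Since Ka ≪ C₀, x ≈ √(Ka·C₀) = 4.90 × 10^-5 M.
Check: 0.014% ionized — well under 5%, approximation valid.
pH = −log(4.90 × 10^-5) = 4.31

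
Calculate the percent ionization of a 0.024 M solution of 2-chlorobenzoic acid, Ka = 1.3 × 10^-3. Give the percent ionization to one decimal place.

ClC6H4COOH ⇌ ClC6H4COO- + H+; let x = [H+] at equilibrium.
Solve x² + 0.0013x − 3.12e-05 = 0 → x = 4.97 × 10^-3 M
% ionization = x/C₀ × 100% = 4.97 × 10^-3/0.024 × 100% = 20.7%

20.7%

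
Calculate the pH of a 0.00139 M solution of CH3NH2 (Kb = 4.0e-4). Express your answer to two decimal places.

pH = 10.76

CH3NH2 + H2O ⇌ CH3NH3+ + OH-
From the ICE table, Kb = x²/(0.00139 − x) = 4.0 × 10^-4.
Here C₀/Kb ≈ 3.47, so the small-x approximation fails. Use the quadratic:
x = (−Kb + √(Kb² + 4·Kb·C₀))/2 = 5.72 × 10^-4 M
pOH = −log(5.72 × 10^-4) = 3.24; pH = 14.00 − 3.24 = 10.76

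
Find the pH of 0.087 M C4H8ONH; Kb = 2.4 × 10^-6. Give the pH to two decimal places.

C4H8ONH + H2O ⇌ C4H8ONH2+ + OH-
Kb = [OH-]²/(0.087 − [OH-]) = 2.4 × 10^-6
Since Kb ≪ C₀, [OH-] ≈ √(Kb·C₀) = 4.57 × 10^-4 M.
Check: 0.53% ionized — well under 5%, approximation valid.
pOH = 3.34, so pH = 14.00 − pOH = 10.66

pH = 10.66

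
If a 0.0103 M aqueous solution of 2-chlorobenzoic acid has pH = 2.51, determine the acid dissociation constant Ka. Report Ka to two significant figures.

[H+] = 10^(-2.51) = 3.09 × 10^-3 M
At equilibrium [HA] = 0.0103 − 3.09 × 10^-3 = 7.21 × 10^-3 M
Ka = [H+][A-]/[HA] = (3.09 × 10^-3)² / 7.21 × 10^-3 = 1.3 × 10^-3

Ka = 1.3 × 10^-3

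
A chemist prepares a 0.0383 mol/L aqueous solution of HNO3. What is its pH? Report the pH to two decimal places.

pH = 1.42

HNO3 is a strong acid and dissociates completely, so [H+] = 0.0383 M.
pH = -log(0.0383) = 1.42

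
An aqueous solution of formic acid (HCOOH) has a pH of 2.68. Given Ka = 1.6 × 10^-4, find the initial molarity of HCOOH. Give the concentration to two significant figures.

[H+] = 10^(-2.68) = 2.09 × 10^-3 M = x
Ka = x²/(C₀ − x) ⇒ C₀ = x + x²/Ka
C₀ = 2.09 × 10^-3 + (2.09 × 10^-3)²/(1.6 × 10^-4) = 2.94 × 10^-2 M

C₀ = 2.9 × 10^-2 M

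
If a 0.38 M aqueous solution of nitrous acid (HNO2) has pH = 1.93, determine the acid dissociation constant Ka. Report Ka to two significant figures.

[H+] = 10^(-1.93) = 1.17 × 10^-2 M
At equilibrium [HA] = 0.38 − 1.17 × 10^-2 = 3.68 × 10^-1 M
Ka = [H+][A-]/[HA] = (1.17 × 10^-2)² / 3.68 × 10^-1 = 3.7 × 10^-4

Ka = 3.7 × 10^-4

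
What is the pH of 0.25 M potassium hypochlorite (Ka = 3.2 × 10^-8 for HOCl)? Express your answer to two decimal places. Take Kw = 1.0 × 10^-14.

pH = 10.45

OCl- is the conjugate base of the weak acid HOCl.
Kb = Kw/Ka = 1.0×10^-14 / 3.2 × 10^-8 = 3.12 × 10^-7
Kb = [OH-]²/(0.25 − [OH-]) = 3.12 × 10^-7
Neglecting [OH-] in the denominator: [OH-] = √(3.12 × 10^-7 × 0.25) = 2.79 × 10^-4 M
pOH = −log(2.79 × 10^-4) = 3.55; pH = 14.00 − 3.55 = 10.45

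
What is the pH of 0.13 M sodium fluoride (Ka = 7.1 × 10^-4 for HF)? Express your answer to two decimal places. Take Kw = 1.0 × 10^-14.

pH = 8.13

F- is the conjugate base of the weak acid HF.
Kb = Kw/Ka = 1.0×10^-14 / 7.1 × 10^-4 = 1.41 × 10^-11
Kb = x²/(0.13 − x) = 1.41 × 10^-11
Neglecting x in the denominator: x = √(1.41 × 10^-11 × 0.13) = 1.35 × 10^-6 M
(x/C₀ = 0.001% < 5%, so the approximation holds.)
pOH = 5.87, so pH = 14.00 − pOH = 8.13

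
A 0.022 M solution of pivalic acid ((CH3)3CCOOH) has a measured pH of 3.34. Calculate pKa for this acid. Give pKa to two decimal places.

pKa = 5.01

[H+] = 10^(-3.34) = 4.57 × 10^-4 M
At equilibrium [HA] = 0.022 − 4.57 × 10^-4 = 2.15 × 10^-2 M
Ka = [H+][A-]/[HA] = (4.57 × 10^-4)² / 2.15 × 10^-2 = 9.71 × 10^-6
pKa = -log(9.71 × 10^-6) = 5.01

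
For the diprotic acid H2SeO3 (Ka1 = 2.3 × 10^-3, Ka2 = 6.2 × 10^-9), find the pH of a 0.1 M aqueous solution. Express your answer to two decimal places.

pH = 1.85

Ka1 ≫ Ka2, so treat the first dissociation as the only significant source of H+.
Ka1 = x²/(0.1 − x) = 2.3 × 10^-3
Solving the quadratic: x = (−Ka1 + √(Ka1² + 4·Ka1·C₀))/2 = 1.41 × 10^-2 M
pH = −log(1.41 × 10^-2) = 1.85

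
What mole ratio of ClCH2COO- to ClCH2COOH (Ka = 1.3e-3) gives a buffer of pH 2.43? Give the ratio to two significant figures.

pKa = -log(1.3 × 10^-3) = 2.886
pH = pKa + log(r) ⇒ log(r) = 2.43 − 2.886 = -0.456
r = [ClCH2COO-]/[ClCH2COOH] = 10^(-0.456) = 0.35

ratio = 0.35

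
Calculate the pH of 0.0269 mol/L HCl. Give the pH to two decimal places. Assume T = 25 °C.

pH = 1.57

HCl is a strong acid and dissociates completely, so [H+] = 0.0269 M.
pH = -log(0.0269) = 1.57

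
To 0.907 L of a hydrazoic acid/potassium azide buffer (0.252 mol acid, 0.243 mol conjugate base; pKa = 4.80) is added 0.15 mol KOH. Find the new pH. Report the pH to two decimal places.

OH- converts HN3 to N3-: HN3 → 0.102 mol, N3- → 0.393 mol.
pH = pKa + log(n_N3-/n_HN3) = 4.80 + log(0.393/0.102) = 4.80 + (+0.586)

pH = 5.39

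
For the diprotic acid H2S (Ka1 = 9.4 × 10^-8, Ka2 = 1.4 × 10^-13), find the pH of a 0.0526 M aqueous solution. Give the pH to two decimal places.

Since Ka1 ≫ Ka2, the first ionization dominates [H+].
Ka1 = x²/(0.0526 − x) = 9.4 × 10^-8
x ≈ √(9.4 × 10^-8 × 0.0526) = 7.03 × 10^-5 M
pH = −log(7.03 × 10^-5) = 4.15

pH = 4.15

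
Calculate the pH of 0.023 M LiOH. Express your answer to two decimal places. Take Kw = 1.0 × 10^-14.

pH = 12.36

LiOH is a strong base; [OH-] = 0.023 M.
pOH = -log(0.023) = 1.64
pH = 14.00 - 1.64 = 12.36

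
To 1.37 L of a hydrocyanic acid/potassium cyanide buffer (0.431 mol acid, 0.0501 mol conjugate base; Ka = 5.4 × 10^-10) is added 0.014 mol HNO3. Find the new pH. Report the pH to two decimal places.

pH = 8.18

After neutralization: n(HCN) = 0.445 mol, n(CN-) = 0.0361 mol.
pKa = −log(5.4 × 10^-10) = 9.268
pH = pKa + log([A⁻]/[HA]) = 9.268 + log(0.0361/0.445) = 9.268 -1.091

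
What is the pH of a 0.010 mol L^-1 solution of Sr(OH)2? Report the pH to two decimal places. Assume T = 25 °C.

pH = 12.30

Sr(OH)2 is a strong base (each formula unit releases 2 OH-); [OH-] = 0.02 M.
pOH = -log(0.02) = 1.70
pH = 14.00 - 1.70 = 12.30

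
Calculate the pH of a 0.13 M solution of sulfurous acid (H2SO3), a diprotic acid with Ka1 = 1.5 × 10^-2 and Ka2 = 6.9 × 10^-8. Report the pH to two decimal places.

Ka1 ≫ Ka2, so treat the first dissociation as the only significant source of H+.
Ka1 = x²/(0.13 − x) = 1.5 × 10^-2
Solving the quadratic: x = (−Ka1 + √(Ka1² + 4·Ka1·C₀))/2 = 3.73 × 10^-2 M
pH = −log(3.73 × 10^-2) = 1.43

pH = 1.43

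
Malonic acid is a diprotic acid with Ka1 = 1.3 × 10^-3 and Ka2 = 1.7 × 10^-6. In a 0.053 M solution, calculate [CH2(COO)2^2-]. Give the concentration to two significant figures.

First ionization gives [H+] ≈ [CH2(COOH)COO-] = 7.68 × 10^-3 M.
Second step: Ka2 = [H+][CH2(COO)2^2-]/[CH2(COOH)COO-] ≈ [CH2(COO)2^2-] (since [H+] ≈ [CH2(COOH)COO-]).
So [CH2(COO)2^2-] ≈ Ka2.

1.7 × 10^-6 M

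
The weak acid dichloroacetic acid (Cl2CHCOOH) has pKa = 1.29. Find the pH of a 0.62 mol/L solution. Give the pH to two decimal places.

pH = 0.81

Cl2CHCOOH ⇌ Cl2CHCOO- + H+
Ka = 10^(−1.29) = 5.13 × 10^-2
Ka = [H+]²/(0.62 − [H+]) = 5.13 × 10^-2
[H+] is not negligible relative to C₀; solve [H+]² + 0.0513·[H+] − 0.0318 = 0.
[H+] = [−0.0513 + √(0.0513² + 0.127)]/2 = 1.55 × 10^-1 M
pH = −log[H+] = −log(1.55 × 10^-1) = 0.81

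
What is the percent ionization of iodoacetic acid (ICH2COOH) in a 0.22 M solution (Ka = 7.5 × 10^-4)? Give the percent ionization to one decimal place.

5.7%

ICH2COOH ⇌ ICH2COO- + H+; let x = [H+] at equilibrium.
Ka = x²/(C₀ − x); solving the quadratic gives x = 1.25 × 10^-2 M.
Fraction ionized = 1.25 × 10^-2 / 0.22 = 0.0568 → 5.7%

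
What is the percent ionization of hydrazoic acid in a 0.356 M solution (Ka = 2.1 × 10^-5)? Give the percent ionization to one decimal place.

0.8%

HN3 ⇌ N3- + H+; let x = [H+] at equilibrium.
x ≈ √(Ka·C₀) = √(2.1 × 10^-5 × 0.356) = 2.73 × 10^-3 M
Fraction ionized = 2.73 × 10^-3 / 0.356 = 0.0077 → 0.8%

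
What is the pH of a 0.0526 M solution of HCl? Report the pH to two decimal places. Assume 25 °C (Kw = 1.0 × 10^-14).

pH = 1.28

HCl is a strong acid and dissociates completely, so [H+] = 0.0526 M.
pH = -log(0.0526) = 1.28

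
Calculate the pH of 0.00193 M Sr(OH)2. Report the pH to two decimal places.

Sr(OH)2 is a strong base (each formula unit releases 2 OH-); [OH-] = 0.00386 M.
pOH = -log(0.00386) = 2.41
pH = 14.00 - 2.41 = 11.59

pH = 11.59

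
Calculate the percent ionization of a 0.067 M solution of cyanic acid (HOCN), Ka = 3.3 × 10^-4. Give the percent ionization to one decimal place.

HOCN ⇌ OCN- + H+; let x = [H+] at equilibrium.
Ka = x²/(C₀ − x); solving the quadratic gives x = 4.54 × 10^-3 M.
% ionization = x/C₀ × 100% = 4.54 × 10^-3/0.067 × 100% = 6.8%

6.8%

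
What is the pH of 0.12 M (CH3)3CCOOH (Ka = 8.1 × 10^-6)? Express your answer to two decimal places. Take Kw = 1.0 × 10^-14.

pH = 3.01

(CH3)3CCOOH ⇌ (CH3)3CCOO- + H+
From the ICE table, Ka = x²/(0.12 − x) = 8.1 × 10^-6.
Neglecting x in the denominator: x = √(8.1 × 10^-6 × 0.12) = 9.86 × 10^-4 M
(x/C₀ = 0.82% < 5%, so the approximation holds.)
pH = −log(9.86 × 10^-4) = 3.01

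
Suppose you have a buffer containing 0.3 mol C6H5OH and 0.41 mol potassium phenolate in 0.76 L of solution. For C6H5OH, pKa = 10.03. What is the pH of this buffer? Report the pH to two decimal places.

pH = 10.17

pH = pKa + log([A⁻]/[HA]) = 10.03 + log(0.41/0.3)
pH = 10.03 + (+0.136) = 10.17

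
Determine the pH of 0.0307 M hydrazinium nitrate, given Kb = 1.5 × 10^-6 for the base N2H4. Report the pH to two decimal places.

pH = 4.84

N2H5+ is the conjugate acid of the weak base N2H4.
Ka = Kw/Kb = 1.0×10^-14 / 1.5 × 10^-6 = 6.67 × 10^-9
From the ICE table, Ka = [H+]²/(0.0307 − [H+]) = 6.67 × 10^-9.
Since Ka ≪ C₀, [H+] ≈ √(Ka·C₀) = 1.43 × 10^-5 M.
pH = −log(1.43 × 10^-5) = 4.84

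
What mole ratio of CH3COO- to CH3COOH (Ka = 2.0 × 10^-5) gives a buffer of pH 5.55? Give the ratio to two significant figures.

ratio = 7.1

pKa = -log(2.0 × 10^-5) = 4.699
pH = pKa + log(r) ⇒ log(r) = 5.55 − 4.699 = +0.851
r = [CH3COO-]/[CH3COOH] = 10^(+0.851) = 7.1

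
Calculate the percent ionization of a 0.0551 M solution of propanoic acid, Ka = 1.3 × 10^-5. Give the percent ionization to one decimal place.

CH3CH2COOH ⇌ CH3CH2COO- + H+; let x = [H+] at equilibrium.
x ≈ √(Ka·C₀) = √(1.3 × 10^-5 × 0.0551) = 8.46 × 10^-4 M
% ionization = x/C₀ × 100% = 8.46 × 10^-4/0.0551 × 100% = 1.5%

1.5%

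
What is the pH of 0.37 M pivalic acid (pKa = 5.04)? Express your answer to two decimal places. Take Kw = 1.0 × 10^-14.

pH = 2.74

(CH3)3CCOOH ⇌ (CH3)3CCOO- + H+
Ka = 10^(−5.04) = 9.12 × 10^-6
Let x = [H+] at equilibrium. Ka = x²/(0.37 − x).
Neglecting x in the denominator: x = √(9.12 × 10^-6 × 0.37) = 1.84 × 10^-3 M
pH = −log[H+] = −log(1.84 × 10^-3) = 2.74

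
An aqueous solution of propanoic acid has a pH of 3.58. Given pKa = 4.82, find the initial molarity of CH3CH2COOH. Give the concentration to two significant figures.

[H+] = 10^(-3.58) = 2.63 × 10^-4 M = x
Ka = 10^(−4.82) = 1.51 × 10^-5
Ka = x²/(C₀ − x) ⇒ C₀ = x + x²/Ka
C₀ = 2.63 × 10^-4 + (2.63 × 10^-4)²/(1.51 × 10^-5) = 4.84 × 10^-3 M

C₀ = 4.8 × 10^-3 M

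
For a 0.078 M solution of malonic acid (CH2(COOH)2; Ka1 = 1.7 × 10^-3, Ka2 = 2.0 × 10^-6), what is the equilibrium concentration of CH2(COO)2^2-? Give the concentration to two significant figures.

First ionization gives [H+] ≈ [CH2(COOH)COO-] = 1.07 × 10^-2 M.
Second step: Ka2 = [H+][CH2(COO)2^2-]/[CH2(COOH)COO-] ≈ [CH2(COO)2^2-] (since [H+] ≈ [CH2(COOH)COO-]).
So [CH2(COO)2^2-] ≈ Ka2.

2.0 × 10^-6 M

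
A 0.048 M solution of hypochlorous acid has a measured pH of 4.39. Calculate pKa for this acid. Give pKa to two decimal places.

pKa = 7.46

[H+] = 10^(-4.39) = 4.07 × 10^-5 M
At equilibrium [HA] = 0.048 − 4.07 × 10^-5 = 4.80 × 10^-2 M
Ka = [H+][A-]/[HA] = (4.07 × 10^-5)² / 4.80 × 10^-2 = 3.45 × 10^-8
pKa = -log(3.45 × 10^-8) = 7.46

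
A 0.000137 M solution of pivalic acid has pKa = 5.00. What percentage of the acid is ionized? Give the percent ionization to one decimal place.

23.6%

(CH3)3CCOOH ⇌ (CH3)3CCOO- + H+; let x = [H+] at equilibrium.
Ka = 10^(−5.00) = 1.00 × 10^-5
Solve x² + 1e-05x − 1.37e-09 = 0 → x = 3.23 × 10^-5 M
% ionization = x/C₀ × 100% = 3.23 × 10^-5/0.000137 × 100% = 23.6%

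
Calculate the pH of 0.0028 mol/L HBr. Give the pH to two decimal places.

HBr is a strong acid and dissociates completely, so [H+] = 0.0028 M.
pH = -log(0.0028) = 2.55

pH = 2.55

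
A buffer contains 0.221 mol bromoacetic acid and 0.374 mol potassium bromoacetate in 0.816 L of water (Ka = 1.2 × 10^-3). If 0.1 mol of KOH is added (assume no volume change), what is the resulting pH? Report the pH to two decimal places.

pH = 3.51

After neutralization: n(BrCH2COOH) = 0.121 mol, n(BrCH2COO-) = 0.474 mol.
pKa = −log(1.2 × 10^-3) = 2.921
pH = pKa + log(n_BrCH2COO-/n_BrCH2COOH) = 2.921 + log(0.474/0.121) = 2.921 + (+0.593)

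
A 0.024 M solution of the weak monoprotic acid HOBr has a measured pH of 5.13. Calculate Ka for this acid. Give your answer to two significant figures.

[H+] = 10^(-5.13) = 7.41 × 10^-6 M
At equilibrium [HA] = 0.024 − 7.41 × 10^-6 = 2.40 × 10^-2 M
Ka = [H+][A-]/[HA] = (7.41 × 10^-6)² / 2.40 × 10^-2 = 2.3 × 10^-9

Ka = 2.3 × 10^-9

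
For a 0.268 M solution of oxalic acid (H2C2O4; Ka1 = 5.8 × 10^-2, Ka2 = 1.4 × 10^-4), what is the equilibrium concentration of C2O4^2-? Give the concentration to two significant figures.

First ionization gives [H+] ≈ [HC2O4-] = 9.90 × 10^-2 M.
Second step: Ka2 = [H+][C2O4^2-]/[HC2O4-] ≈ [C2O4^2-] (since [H+] ≈ [HC2O4-]).
So [C2O4^2-] ≈ Ka2.

1.4 × 10^-4 M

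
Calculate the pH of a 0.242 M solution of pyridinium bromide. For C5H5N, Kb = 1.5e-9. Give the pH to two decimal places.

pH = 2.90

C5H5NH+ is the conjugate acid of the weak base C5H5N.
Ka = Kw/Kb = 1.0×10^-14 / 1.5 × 10^-9 = 6.67 × 10^-6
Let x = [H+] at equilibrium. Ka = x²/(0.242 − x).
Assume x ≪ 0.242: x ≈ √(6.67 × 10^-6 × 0.242) = 1.27 × 10^-3 M
Check: 0.52% ionized — well under 5%, approximation valid.
pH = −log[H+] = −log(1.27 × 10^-3) = 2.90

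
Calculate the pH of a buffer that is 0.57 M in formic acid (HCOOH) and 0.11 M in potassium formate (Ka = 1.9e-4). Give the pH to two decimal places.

pH = 3.01

pKa = −log(1.9 × 10^-4) = 3.721
Henderson–Hasselbalch: pH = pKa + log([HCOO-]/[HCOOH]) = 3.721 + log(0.11/0.57)
pH = 3.721 + (-0.714) = 3.01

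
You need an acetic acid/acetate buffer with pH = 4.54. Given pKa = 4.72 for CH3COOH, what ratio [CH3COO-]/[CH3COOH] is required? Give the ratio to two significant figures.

ratio = 0.66

pH = pKa + log(r) ⇒ log(r) = 4.54 − 4.72 = -0.18
r = [CH3COO-]/[CH3COOH] = 10^(-0.18) = 0.661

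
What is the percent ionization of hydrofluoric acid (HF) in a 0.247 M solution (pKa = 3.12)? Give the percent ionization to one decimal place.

HF ⇌ F- + H+; let x = [H+] at equilibrium.
Ka = 10^(−3.12) = 7.59 × 10^-4
Ka = x²/(C₀ − x); solving the quadratic gives x = 1.33 × 10^-2 M.
Fraction ionized = 1.33 × 10^-2 / 0.247 = 0.0538 → 5.4%

5.4%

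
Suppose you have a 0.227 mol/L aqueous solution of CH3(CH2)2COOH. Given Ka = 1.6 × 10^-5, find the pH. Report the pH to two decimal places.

pH = 2.72

CH3(CH2)2COOH ⇌ CH3(CH2)2COO- + H+
Ka = [H+]²/(0.227 − [H+]) = 1.6 × 10^-5
Neglecting [H+] in the denominator: [H+] = √(1.6 × 10^-5 × 0.227) = 1.91 × 10^-3 M
([H+]/C₀ = 0.84% < 5%, so the approximation holds.)
pH = −log[H+] = −log(1.91 × 10^-3) = 2.72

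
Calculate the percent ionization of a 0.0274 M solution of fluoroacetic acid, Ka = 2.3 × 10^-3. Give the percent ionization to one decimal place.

FCH2COOH ⇌ FCH2COO- + H+; let x = [H+] at equilibrium.
Solve x² + 0.0023x − 6.3e-05 = 0 → x = 6.87 × 10^-3 M
% ionization = x/C₀ × 100% = 6.87 × 10^-3/0.0274 × 100% = 25.1%

25.1%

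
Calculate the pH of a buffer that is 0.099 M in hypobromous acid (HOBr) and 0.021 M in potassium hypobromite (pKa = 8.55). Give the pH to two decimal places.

pH = pKa + log([A⁻]/[HA]) = 8.55 + log(0.021/0.099)
pH = 8.55 + (-0.673) = 7.88

pH = 7.88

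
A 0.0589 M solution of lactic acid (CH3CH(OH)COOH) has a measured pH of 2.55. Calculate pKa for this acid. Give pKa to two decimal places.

pKa = 3.85

[H+] = 10^(-2.55) = 2.82 × 10^-3 M
At equilibrium [HA] = 0.0589 − 2.82 × 10^-3 = 5.61 × 10^-2 M
Ka = [H+][A-]/[HA] = (2.82 × 10^-3)² / 5.61 × 10^-2 = 1.42 × 10^-4
pKa = -log(1.42 × 10^-4) = 3.85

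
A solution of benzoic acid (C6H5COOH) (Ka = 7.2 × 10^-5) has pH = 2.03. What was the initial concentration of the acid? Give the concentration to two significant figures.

[H+] = 10^(-2.03) = 9.33 × 10^-3 M = x
Ka = x²/(C₀ − x) ⇒ C₀ = x + x²/Ka
C₀ = 9.33 × 10^-3 + (9.33 × 10^-3)²/(7.2 × 10^-5) = 1.22 M

C₀ = 1.2 M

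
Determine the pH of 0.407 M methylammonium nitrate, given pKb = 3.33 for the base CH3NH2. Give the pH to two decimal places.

CH3NH3+ is the conjugate acid of the weak base CH3NH2.
Kb = 10^(−3.33) = 4.68 × 10^-4
Ka = Kw/Kb = 1.0×10^-14 / 4.68 × 10^-4 = 2.14 × 10^-11
Let x = [H+] at equilibrium. Ka = x²/(0.407 − x).
Assume x ≪ 0.407: x ≈ √(2.14 × 10^-11 × 0.407) = 2.95 × 10^-6 M
(x/C₀ = 0.00073% < 5%, so the approximation holds.)
pH = −log[H+] = −log(2.95 × 10^-6) = 5.53

pH = 5.53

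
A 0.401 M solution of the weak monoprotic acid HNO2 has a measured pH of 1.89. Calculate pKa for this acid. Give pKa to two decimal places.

pKa = 3.37

[H+] = 10^(-1.89) = 1.29 × 10^-2 M
At equilibrium [HA] = 0.401 − 1.29 × 10^-2 = 3.88 × 10^-1 M
Ka = [H+][A-]/[HA] = (1.29 × 10^-2)² / 3.88 × 10^-1 = 4.29 × 10^-4
pKa = -log(4.29 × 10^-4) = 3.37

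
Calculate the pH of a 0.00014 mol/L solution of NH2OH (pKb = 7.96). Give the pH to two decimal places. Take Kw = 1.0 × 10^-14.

pH = 8.09

NH2OH + H2O ⇌ NH3OH+ + OH-
Kb = 10^(−7.96) = 1.10 × 10^-8
From the ICE table, Kb = x²/(0.00014 − x) = 1.10 × 10^-8.
Assume x ≪ 0.00014: x ≈ √(1.10 × 10^-8 × 0.00014) = 1.24 × 10^-6 M
Check: 0.89% ionized — well under 5%, approximation valid.
pOH = 5.91, so pH = 14.00 − pOH = 8.09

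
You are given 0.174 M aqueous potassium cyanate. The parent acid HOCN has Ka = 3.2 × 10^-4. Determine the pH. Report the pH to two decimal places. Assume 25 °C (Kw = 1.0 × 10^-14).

OCN- is the conjugate base of the weak acid HOCN.
Kb = Kw/Ka = 1.0×10^-14 / 3.2 × 10^-4 = 3.12 × 10^-11
From the ICE table, Kb = [OH-]²/(0.174 − [OH-]) = 3.12 × 10^-11.
Neglecting [OH-] in the denominator: [OH-] = √(3.12 × 10^-11 × 0.174) = 2.33 × 10^-6 M
([OH-]/C₀ = 0.0013% < 5%, so the approximation holds.)
pOH = −log(2.33 × 10^-6) = 5.63; pH = 14.00 − 5.63 = 8.37

pH = 8.37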